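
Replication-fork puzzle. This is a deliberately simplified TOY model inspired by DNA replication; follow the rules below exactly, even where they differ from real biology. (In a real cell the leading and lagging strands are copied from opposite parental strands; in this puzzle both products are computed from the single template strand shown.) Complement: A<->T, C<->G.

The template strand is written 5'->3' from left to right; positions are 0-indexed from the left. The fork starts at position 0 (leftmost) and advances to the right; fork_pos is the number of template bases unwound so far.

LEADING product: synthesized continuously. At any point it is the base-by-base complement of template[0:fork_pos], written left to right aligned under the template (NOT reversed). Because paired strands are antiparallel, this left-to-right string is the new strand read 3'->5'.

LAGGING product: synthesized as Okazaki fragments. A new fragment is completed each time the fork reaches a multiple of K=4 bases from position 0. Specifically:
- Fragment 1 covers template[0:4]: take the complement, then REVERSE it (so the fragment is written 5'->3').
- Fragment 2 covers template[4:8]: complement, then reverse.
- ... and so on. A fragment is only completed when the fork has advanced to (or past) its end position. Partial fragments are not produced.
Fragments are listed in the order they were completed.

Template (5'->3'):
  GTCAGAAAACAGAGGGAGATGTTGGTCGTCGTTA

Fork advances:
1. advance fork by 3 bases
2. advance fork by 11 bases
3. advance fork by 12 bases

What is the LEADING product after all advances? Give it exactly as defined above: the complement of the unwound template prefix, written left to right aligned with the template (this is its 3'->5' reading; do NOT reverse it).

Answer: CAGTCTTTTGTCTCCCTCTACAACCA

Derivation:
Step 1: advance 3 -> fork_pos = 0 + 3 = 3.
Step 2: advance 11 -> fork_pos = 3 + 11 = 14.
Step 3: advance 12 -> fork_pos = 14 + 12 = 26.
Unwound prefix: template[0:26] = GTCAGAAAACAGAGGGAGATGTTGGT
Complement it base by base (A<->T, C<->G), keeping left-to-right order:
  [0:5] GTCAG -> CAGTC
  [5:10] AAAAC -> TTTTG
  [10:15] AGAGG -> TCTCC
  [15:20] GAGAT -> CTCTA
  [20:25] GTTGG -> CAACC
  [25:26] T -> A
Concatenate: CAGTCTTTTGTCTCCCTCTACAACCA (length 26; written aligned with the template, i.e. 3'->5').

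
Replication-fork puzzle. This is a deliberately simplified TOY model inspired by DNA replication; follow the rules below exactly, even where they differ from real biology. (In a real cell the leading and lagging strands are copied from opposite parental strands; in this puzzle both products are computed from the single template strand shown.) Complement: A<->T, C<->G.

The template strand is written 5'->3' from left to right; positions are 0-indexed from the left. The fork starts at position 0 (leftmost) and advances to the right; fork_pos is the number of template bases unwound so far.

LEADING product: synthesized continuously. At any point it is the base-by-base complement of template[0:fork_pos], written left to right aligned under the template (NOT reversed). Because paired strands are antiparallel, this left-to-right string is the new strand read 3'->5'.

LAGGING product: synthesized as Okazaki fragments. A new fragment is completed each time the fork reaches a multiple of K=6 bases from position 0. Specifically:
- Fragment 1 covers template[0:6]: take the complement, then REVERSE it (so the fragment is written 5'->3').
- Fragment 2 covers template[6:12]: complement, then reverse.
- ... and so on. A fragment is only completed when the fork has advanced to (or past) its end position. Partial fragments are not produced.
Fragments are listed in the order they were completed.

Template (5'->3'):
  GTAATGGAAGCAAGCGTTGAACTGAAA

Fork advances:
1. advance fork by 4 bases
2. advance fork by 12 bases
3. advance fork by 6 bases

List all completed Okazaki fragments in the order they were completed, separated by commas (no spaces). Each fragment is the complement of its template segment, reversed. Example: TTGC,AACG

Answer: CATTAC,TGCTTC,AACGCT

Derivation:
Step 1: advance 4 -> fork_pos = 0 + 4 = 4. Next multiple of 6 is 6 (not reached); still 0 fragment(s).
Step 2: advance 12 -> fork_pos = 4 + 12 = 16. Reached multiple(s) of 6: 6, 12 -> fragments 1-2 completed (2 total).
Step 3: advance 6 -> fork_pos = 16 + 6 = 22. Reached multiple(s) of 6: 18 -> fragment 3 completed (3 total).
Final fork_pos = 22, so 3 fragment(s) are complete. Build each: template segment -> complement -> reverse.
Fragment 1: template[0:6] = GTAATG -> complement CATTAC -> reversed CATTAC
Fragment 2: template[6:12] = GAAGCA -> complement CTTCGT -> reversed TGCTTC
Fragment 3: template[12:18] = AGCGTT -> complement TCGCAA -> reversed AACGCT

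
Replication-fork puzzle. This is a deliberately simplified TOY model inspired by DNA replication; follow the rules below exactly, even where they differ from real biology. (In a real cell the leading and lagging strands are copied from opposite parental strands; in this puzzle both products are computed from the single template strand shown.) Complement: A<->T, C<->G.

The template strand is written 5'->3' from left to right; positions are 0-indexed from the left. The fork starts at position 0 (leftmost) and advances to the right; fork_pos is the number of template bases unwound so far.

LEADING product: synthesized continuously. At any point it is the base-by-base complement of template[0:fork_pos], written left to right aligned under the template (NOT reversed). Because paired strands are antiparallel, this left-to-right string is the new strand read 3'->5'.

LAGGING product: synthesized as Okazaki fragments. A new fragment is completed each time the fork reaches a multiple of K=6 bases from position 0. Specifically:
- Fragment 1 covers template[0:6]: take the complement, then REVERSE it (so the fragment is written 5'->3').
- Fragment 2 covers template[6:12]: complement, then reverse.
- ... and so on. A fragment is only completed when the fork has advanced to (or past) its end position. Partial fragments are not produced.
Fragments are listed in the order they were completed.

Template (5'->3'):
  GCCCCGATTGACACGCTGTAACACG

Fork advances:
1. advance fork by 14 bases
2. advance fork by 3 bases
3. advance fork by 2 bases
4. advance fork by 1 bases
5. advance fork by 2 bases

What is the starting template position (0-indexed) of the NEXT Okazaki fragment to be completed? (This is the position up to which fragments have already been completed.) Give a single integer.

Answer: 18

Derivation:
Step 1: advance 14 -> fork_pos = 0 + 14 = 14. Reached multiple(s) of 6: 6, 12 -> fragments 1-2 completed (2 total).
Step 2: advance 3 -> fork_pos = 14 + 3 = 17. Next multiple of 6 is 18 (not reached); still 2 fragment(s).
Step 3: advance 2 -> fork_pos = 17 + 2 = 19. Reached multiple(s) of 6: 18 -> fragment 3 completed (3 total).
Step 4: advance 1 -> fork_pos = 19 + 1 = 20. Next multiple of 6 is 24 (not reached); still 3 fragment(s).
Step 5: advance 2 -> fork_pos = 20 + 2 = 22. Next multiple of 6 is 24 (not reached); still 3 fragment(s).
3 fragment(s) completed, covering template[0:18] (3 x 6 = 18). The next fragment, fragment 4, covers template[18:24], so it starts at position 18.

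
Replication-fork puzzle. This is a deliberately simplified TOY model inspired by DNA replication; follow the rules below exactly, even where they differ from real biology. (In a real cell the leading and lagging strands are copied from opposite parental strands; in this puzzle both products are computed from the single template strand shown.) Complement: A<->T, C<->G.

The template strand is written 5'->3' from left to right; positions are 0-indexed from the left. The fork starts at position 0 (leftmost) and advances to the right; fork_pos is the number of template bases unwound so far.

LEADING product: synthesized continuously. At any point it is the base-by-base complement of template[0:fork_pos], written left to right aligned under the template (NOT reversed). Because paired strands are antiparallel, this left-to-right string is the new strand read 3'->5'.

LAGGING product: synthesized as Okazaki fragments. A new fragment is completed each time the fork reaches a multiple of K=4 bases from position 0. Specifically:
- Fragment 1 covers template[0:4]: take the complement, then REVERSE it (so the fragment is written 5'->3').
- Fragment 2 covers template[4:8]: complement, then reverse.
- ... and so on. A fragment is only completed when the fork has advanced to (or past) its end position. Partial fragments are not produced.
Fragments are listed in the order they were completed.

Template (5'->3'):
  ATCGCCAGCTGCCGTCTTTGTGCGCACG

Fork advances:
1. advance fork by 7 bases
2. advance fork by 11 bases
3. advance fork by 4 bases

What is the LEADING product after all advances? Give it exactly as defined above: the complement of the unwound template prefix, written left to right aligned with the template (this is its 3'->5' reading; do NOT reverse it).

Answer: TAGCGGTCGACGGCAGAAACAC

Derivation:
Step 1: advance 7 -> fork_pos = 0 + 7 = 7.
Step 2: advance 11 -> fork_pos = 7 + 11 = 18.
Step 3: advance 4 -> fork_pos = 18 + 4 = 22.
Unwound prefix: template[0:22] = ATCGCCAGCTGCCGTCTTTGTG
Complement it base by base (A<->T, C<->G), keeping left-to-right order:
  [0:5] ATCGC -> TAGCG
  [5:10] CAGCT -> GTCGA
  [10:15] GCCGT -> CGGCA
  [15:20] CTTTG -> GAAAC
  [20:22] TG -> AC
Concatenate: TAGCGGTCGACGGCAGAAACAC (length 22; written aligned with the template, i.e. 3'->5').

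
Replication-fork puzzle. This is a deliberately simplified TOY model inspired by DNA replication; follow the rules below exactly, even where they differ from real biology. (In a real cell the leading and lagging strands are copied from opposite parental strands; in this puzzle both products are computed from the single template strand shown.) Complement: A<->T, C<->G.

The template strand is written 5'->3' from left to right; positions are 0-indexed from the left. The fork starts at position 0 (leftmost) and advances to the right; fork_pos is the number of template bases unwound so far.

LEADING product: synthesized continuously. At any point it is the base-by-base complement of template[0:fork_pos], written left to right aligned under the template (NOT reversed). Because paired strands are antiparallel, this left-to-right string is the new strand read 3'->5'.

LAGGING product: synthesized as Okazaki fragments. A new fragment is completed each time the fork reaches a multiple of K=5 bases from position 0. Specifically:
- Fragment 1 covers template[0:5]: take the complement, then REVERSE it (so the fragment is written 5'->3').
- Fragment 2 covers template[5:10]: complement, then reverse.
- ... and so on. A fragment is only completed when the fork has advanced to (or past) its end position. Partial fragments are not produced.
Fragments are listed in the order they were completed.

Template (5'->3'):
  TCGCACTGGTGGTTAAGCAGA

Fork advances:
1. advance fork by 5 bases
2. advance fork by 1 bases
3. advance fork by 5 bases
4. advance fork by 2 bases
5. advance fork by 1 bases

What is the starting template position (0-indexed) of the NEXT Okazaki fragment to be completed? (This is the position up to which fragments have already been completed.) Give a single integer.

Step 1: advance 5 -> fork_pos = 0 + 5 = 5. Reached multiple(s) of 5: 5 -> fragment 1 completed (1 total).
Step 2: advance 1 -> fork_pos = 5 + 1 = 6. Next multiple of 5 is 10 (not reached); still 1 fragment(s).
Step 3: advance 5 -> fork_pos = 6 + 5 = 11. Reached multiple(s) of 5: 10 -> fragment 2 completed (2 total).
Step 4: advance 2 -> fork_pos = 11 + 2 = 13. Next multiple of 5 is 15 (not reached); still 2 fragment(s).
Step 5: advance 1 -> fork_pos = 13 + 1 = 14. Next multiple of 5 is 15 (not reached); still 2 fragment(s).
2 fragment(s) completed, covering template[0:10] (2 x 5 = 10). The next fragment, fragment 3, covers template[10:15], so it starts at position 10.

Answer: 10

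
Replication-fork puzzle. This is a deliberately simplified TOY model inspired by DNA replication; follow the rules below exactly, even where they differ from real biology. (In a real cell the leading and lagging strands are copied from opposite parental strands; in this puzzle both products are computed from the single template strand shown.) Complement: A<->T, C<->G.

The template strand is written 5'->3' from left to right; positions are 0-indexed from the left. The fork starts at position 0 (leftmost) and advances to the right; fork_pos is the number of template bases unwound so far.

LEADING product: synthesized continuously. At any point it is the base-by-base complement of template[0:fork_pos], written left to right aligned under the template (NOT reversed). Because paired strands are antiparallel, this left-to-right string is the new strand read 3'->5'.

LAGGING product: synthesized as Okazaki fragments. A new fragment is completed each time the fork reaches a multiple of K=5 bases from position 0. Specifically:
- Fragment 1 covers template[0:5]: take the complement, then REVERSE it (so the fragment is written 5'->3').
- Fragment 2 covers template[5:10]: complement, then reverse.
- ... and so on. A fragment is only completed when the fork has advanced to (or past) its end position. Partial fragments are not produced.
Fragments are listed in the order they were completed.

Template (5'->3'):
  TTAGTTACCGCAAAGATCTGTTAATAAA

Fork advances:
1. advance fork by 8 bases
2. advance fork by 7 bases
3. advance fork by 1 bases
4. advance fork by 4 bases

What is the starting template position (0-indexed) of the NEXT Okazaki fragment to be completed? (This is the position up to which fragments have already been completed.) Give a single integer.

Step 1: advance 8 -> fork_pos = 0 + 8 = 8. Reached multiple(s) of 5: 5 -> fragment 1 completed (1 total).
Step 2: advance 7 -> fork_pos = 8 + 7 = 15. Reached multiple(s) of 5: 10, 15 -> fragments 2-3 completed (3 total).
Step 3: advance 1 -> fork_pos = 15 + 1 = 16. Next multiple of 5 is 20 (not reached); still 3 fragment(s).
Step 4: advance 4 -> fork_pos = 16 + 4 = 20. Reached multiple(s) of 5: 20 -> fragment 4 completed (4 total).
4 fragment(s) completed, covering template[0:20] (4 x 5 = 20). The next fragment, fragment 5, covers template[20:25], so it starts at position 20.

Answer: 20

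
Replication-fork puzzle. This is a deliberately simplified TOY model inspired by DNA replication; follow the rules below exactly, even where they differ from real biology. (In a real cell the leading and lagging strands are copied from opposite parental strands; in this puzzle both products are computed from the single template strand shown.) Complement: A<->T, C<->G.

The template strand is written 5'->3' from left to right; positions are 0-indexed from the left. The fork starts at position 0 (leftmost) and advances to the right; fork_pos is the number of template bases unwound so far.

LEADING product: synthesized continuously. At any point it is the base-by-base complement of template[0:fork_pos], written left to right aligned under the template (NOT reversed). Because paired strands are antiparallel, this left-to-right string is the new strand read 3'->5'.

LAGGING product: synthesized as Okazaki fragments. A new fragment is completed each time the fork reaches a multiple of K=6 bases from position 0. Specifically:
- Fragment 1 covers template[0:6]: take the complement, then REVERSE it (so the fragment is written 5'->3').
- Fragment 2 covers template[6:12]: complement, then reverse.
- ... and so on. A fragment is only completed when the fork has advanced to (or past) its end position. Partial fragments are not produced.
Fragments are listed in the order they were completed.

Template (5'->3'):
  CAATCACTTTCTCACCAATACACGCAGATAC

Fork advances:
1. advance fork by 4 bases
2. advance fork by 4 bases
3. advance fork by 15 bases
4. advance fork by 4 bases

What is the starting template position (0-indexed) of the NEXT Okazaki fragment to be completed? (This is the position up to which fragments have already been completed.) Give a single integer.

Answer: 24

Derivation:
Step 1: advance 4 -> fork_pos = 0 + 4 = 4. Next multiple of 6 is 6 (not reached); still 0 fragment(s).
Step 2: advance 4 -> fork_pos = 4 + 4 = 8. Reached multiple(s) of 6: 6 -> fragment 1 completed (1 total).
Step 3: advance 15 -> fork_pos = 8 + 15 = 23. Reached multiple(s) of 6: 12, 18 -> fragments 2-3 completed (3 total).
Step 4: advance 4 -> fork_pos = 23 + 4 = 27. Reached multiple(s) of 6: 24 -> fragment 4 completed (4 total).
4 fragment(s) completed, covering template[0:24] (4 x 6 = 24). The next fragment, fragment 5, covers template[24:30], so it starts at position 24.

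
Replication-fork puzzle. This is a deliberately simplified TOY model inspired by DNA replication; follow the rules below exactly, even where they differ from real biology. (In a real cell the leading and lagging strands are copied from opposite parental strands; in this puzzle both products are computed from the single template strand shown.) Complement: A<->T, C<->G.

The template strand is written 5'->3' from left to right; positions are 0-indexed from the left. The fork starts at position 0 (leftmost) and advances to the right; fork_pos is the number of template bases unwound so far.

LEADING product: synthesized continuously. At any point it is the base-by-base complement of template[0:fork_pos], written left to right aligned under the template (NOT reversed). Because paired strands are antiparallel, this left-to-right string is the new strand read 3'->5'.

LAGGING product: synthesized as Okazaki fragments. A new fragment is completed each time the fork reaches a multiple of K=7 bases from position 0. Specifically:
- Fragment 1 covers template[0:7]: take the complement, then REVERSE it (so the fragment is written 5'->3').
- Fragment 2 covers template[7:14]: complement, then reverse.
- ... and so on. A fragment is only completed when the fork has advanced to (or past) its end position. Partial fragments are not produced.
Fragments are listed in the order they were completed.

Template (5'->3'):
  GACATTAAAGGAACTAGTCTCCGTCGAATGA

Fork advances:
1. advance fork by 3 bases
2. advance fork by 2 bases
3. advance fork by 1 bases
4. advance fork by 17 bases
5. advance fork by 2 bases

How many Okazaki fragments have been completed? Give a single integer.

Answer: 3

Derivation:
Step 1: advance 3 -> fork_pos = 0 + 3 = 3. Next multiple of 7 is 7 (not reached); still 0 fragment(s).
Step 2: advance 2 -> fork_pos = 3 + 2 = 5. Next multiple of 7 is 7 (not reached); still 0 fragment(s).
Step 3: advance 1 -> fork_pos = 5 + 1 = 6. Next multiple of 7 is 7 (not reached); still 0 fragment(s).
Step 4: advance 17 -> fork_pos = 6 + 17 = 23. Reached multiple(s) of 7: 7, 14, 21 -> fragments 1-3 completed (3 total).
Step 5: advance 2 -> fork_pos = 23 + 2 = 25. Next multiple of 7 is 28 (not reached); still 3 fragment(s).
Check: final fork_pos = 25; the multiples of 7 that are <= 25 are 7..21 -> 25 // 7 = 3 completed fragment(s).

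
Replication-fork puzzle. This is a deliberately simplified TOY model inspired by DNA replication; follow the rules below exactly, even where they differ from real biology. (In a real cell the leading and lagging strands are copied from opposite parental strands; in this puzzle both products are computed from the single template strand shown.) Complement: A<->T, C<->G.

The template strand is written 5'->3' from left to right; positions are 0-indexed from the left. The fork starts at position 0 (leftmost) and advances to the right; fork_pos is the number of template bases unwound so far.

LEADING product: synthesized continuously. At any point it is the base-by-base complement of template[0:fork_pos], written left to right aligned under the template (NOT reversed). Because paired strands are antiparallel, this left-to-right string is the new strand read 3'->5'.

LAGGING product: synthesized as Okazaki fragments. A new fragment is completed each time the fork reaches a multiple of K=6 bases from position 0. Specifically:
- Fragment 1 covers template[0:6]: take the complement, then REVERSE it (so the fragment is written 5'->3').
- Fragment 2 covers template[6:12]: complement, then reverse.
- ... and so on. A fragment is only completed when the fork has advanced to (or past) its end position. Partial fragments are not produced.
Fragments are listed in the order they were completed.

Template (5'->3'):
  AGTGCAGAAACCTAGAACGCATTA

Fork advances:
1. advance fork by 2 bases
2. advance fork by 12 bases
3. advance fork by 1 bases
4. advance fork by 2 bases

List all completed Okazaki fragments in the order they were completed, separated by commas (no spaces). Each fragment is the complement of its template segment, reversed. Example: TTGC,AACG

Step 1: advance 2 -> fork_pos = 0 + 2 = 2. Next multiple of 6 is 6 (not reached); still 0 fragment(s).
Step 2: advance 12 -> fork_pos = 2 + 12 = 14. Reached multiple(s) of 6: 6, 12 -> fragments 1-2 completed (2 total).
Step 3: advance 1 -> fork_pos = 14 + 1 = 15. Next multiple of 6 is 18 (not reached); still 2 fragment(s).
Step 4: advance 2 -> fork_pos = 15 + 2 = 17. Next multiple of 6 is 18 (not reached); still 2 fragment(s).
Final fork_pos = 17, so 2 fragment(s) are complete. Build each: template segment -> complement -> reverse.
Fragment 1: template[0:6] = AGTGCA -> complement TCACGT -> reversed TGCACT
Fragment 2: template[6:12] = GAAACC -> complement CTTTGG -> reversed GGTTTC

Answer: TGCACT,GGTTTC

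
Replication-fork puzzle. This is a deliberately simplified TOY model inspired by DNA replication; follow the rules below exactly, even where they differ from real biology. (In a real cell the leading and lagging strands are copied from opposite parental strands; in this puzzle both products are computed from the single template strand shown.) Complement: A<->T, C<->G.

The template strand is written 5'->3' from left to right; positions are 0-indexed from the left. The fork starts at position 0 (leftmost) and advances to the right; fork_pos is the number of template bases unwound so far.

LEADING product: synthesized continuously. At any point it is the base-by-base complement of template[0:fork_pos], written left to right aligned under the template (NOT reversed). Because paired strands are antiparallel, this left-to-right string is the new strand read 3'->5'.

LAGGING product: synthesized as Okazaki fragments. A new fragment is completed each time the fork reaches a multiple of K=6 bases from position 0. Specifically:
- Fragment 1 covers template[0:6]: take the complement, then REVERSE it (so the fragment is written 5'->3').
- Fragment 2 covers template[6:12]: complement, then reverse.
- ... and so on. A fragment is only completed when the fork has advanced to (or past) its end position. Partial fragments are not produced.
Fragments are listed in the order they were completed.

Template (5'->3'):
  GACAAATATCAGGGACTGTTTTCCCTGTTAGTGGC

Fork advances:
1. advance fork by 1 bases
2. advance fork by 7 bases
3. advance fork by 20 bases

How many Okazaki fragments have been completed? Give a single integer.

Step 1: advance 1 -> fork_pos = 0 + 1 = 1. Next multiple of 6 is 6 (not reached); still 0 fragment(s).
Step 2: advance 7 -> fork_pos = 1 + 7 = 8. Reached multiple(s) of 6: 6 -> fragment 1 completed (1 total).
Step 3: advance 20 -> fork_pos = 8 + 20 = 28. Reached multiple(s) of 6: 12, 18, 24 -> fragments 2-4 completed (4 total).
Check: final fork_pos = 28; the multiples of 6 that are <= 28 are 6..24 -> 28 // 6 = 4 completed fragment(s).

Answer: 4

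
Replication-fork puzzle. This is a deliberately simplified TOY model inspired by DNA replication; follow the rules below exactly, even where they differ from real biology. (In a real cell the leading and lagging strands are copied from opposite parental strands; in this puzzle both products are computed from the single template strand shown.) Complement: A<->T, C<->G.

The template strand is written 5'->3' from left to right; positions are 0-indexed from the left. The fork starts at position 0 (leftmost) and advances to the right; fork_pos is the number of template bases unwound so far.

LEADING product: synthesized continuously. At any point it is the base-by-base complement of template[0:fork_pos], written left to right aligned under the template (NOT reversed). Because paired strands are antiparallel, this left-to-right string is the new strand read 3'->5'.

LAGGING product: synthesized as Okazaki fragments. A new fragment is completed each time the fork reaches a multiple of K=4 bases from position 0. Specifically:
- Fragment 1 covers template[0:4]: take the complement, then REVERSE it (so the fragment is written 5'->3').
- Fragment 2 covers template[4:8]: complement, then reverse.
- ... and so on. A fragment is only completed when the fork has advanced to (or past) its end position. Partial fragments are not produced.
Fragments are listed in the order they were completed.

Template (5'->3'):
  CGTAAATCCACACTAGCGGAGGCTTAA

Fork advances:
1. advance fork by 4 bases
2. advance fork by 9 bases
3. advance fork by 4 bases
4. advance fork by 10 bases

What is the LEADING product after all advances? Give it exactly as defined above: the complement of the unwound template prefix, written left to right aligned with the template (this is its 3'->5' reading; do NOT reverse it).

Step 1: advance 4 -> fork_pos = 0 + 4 = 4.
Step 2: advance 9 -> fork_pos = 4 + 9 = 13.
Step 3: advance 4 -> fork_pos = 13 + 4 = 17.
Step 4: advance 10 -> fork_pos = 17 + 10 = 27.
Unwound prefix: template[0:27] = CGTAAATCCACACTAGCGGAGGCTTAA
Complement it base by base (A<->T, C<->G), keeping left-to-right order:
  [0:5] CGTAA -> GCATT
  [5:10] ATCCA -> TAGGT
  [10:15] CACTA -> GTGAT
  [15:20] GCGGA -> CGCCT
  [20:25] GGCTT -> CCGAA
  [25:27] AA -> TT
Concatenate: GCATTTAGGTGTGATCGCCTCCGAATT (length 27; written aligned with the template, i.e. 3'->5').

Answer: GCATTTAGGTGTGATCGCCTCCGAATT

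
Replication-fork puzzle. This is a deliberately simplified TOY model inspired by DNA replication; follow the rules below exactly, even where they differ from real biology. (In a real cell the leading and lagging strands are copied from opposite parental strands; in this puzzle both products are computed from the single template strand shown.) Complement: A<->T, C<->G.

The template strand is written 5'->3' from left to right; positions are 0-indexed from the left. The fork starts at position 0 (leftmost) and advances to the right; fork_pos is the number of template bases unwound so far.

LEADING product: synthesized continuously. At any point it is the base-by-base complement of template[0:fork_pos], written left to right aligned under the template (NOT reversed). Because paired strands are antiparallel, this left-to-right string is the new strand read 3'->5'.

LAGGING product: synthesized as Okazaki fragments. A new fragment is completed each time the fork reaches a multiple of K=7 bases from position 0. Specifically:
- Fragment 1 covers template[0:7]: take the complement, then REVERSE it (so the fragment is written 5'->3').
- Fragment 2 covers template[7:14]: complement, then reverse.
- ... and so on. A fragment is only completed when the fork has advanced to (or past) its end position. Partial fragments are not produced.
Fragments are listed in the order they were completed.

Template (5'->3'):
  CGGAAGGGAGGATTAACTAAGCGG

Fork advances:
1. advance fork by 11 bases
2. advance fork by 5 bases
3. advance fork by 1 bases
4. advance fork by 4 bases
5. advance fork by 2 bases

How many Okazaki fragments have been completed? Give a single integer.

Answer: 3

Derivation:
Step 1: advance 11 -> fork_pos = 0 + 11 = 11. Reached multiple(s) of 7: 7 -> fragment 1 completed (1 total).
Step 2: advance 5 -> fork_pos = 11 + 5 = 16. Reached multiple(s) of 7: 14 -> fragment 2 completed (2 total).
Step 3: advance 1 -> fork_pos = 16 + 1 = 17. Next multiple of 7 is 21 (not reached); still 2 fragment(s).
Step 4: advance 4 -> fork_pos = 17 + 4 = 21. Reached multiple(s) of 7: 21 -> fragment 3 completed (3 total).
Step 5: advance 2 -> fork_pos = 21 + 2 = 23. Next multiple of 7 is 28 (not reached); still 3 fragment(s).
Check: final fork_pos = 23; the multiples of 7 that are <= 23 are 7..21 -> 23 // 7 = 3 completed fragment(s).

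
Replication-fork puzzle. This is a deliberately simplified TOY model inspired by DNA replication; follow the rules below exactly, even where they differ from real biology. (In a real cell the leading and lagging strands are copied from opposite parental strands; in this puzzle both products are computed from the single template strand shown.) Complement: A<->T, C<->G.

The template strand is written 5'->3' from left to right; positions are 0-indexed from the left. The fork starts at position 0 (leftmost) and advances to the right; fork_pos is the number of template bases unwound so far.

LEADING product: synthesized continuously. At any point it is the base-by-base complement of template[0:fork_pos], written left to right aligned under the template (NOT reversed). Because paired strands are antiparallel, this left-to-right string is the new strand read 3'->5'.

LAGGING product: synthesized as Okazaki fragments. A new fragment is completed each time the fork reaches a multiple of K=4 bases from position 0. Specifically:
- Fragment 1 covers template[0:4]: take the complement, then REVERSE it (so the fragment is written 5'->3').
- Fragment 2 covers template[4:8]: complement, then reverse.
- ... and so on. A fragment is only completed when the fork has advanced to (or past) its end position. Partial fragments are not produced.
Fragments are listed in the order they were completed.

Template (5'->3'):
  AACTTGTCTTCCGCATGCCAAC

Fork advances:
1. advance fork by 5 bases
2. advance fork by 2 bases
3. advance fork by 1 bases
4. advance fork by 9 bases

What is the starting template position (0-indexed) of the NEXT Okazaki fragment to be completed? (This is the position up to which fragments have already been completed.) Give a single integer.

Step 1: advance 5 -> fork_pos = 0 + 5 = 5. Reached multiple(s) of 4: 4 -> fragment 1 completed (1 total).
Step 2: advance 2 -> fork_pos = 5 + 2 = 7. Next multiple of 4 is 8 (not reached); still 1 fragment(s).
Step 3: advance 1 -> fork_pos = 7 + 1 = 8. Reached multiple(s) of 4: 8 -> fragment 2 completed (2 total).
Step 4: advance 9 -> fork_pos = 8 + 9 = 17. Reached multiple(s) of 4: 12, 16 -> fragments 3-4 completed (4 total).
4 fragment(s) completed, covering template[0:16] (4 x 4 = 16). The next fragment, fragment 5, covers template[16:20], so it starts at position 16.

Answer: 16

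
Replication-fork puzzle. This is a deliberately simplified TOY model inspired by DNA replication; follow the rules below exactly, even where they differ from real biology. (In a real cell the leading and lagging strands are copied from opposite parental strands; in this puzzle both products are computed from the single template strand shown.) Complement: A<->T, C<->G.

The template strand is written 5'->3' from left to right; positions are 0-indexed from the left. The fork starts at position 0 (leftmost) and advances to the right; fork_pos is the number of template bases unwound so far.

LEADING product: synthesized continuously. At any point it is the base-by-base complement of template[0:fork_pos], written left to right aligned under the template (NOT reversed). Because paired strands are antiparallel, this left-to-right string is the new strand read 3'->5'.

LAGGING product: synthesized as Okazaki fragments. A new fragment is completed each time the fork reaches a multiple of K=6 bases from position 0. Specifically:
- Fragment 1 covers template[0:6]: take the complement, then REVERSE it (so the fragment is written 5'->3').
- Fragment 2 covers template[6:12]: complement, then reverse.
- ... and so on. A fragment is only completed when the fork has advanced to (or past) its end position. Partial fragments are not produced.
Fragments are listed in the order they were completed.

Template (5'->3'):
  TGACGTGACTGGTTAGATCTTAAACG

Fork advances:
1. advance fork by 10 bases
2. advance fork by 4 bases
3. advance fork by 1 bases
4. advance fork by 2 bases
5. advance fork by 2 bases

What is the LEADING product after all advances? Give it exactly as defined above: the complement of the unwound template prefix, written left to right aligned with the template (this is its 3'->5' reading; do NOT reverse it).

Step 1: advance 10 -> fork_pos = 0 + 10 = 10.
Step 2: advance 4 -> fork_pos = 10 + 4 = 14.
Step 3: advance 1 -> fork_pos = 14 + 1 = 15.
Step 4: advance 2 -> fork_pos = 15 + 2 = 17.
Step 5: advance 2 -> fork_pos = 17 + 2 = 19.
Unwound prefix: template[0:19] = TGACGTGACTGGTTAGATC
Complement it base by base (A<->T, C<->G), keeping left-to-right order:
  [0:5] TGACG -> ACTGC
  [5:10] TGACT -> ACTGA
  [10:15] GGTTA -> CCAAT
  [15:19] GATC -> CTAG
Concatenate: ACTGCACTGACCAATCTAG (length 19; written aligned with the template, i.e. 3'->5').

Answer: ACTGCACTGACCAATCTAG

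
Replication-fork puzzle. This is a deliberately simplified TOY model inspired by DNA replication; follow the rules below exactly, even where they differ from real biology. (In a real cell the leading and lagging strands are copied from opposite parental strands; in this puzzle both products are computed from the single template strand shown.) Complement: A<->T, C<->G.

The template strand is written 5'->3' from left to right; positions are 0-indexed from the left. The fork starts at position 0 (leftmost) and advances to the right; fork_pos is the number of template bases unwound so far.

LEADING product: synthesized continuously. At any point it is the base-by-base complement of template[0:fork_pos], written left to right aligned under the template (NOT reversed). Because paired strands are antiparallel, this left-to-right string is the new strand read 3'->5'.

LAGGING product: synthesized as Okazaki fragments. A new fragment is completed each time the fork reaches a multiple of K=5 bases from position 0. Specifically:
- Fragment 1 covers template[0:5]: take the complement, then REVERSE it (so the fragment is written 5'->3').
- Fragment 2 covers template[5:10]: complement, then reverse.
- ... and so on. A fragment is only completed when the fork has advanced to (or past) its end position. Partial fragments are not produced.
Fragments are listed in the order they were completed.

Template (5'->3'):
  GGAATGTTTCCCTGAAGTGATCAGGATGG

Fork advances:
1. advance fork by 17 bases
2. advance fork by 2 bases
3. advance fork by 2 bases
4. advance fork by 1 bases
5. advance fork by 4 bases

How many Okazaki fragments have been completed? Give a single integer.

Answer: 5

Derivation:
Step 1: advance 17 -> fork_pos = 0 + 17 = 17. Reached multiple(s) of 5: 5, 10, 15 -> fragments 1-3 completed (3 total).
Step 2: advance 2 -> fork_pos = 17 + 2 = 19. Next multiple of 5 is 20 (not reached); still 3 fragment(s).
Step 3: advance 2 -> fork_pos = 19 + 2 = 21. Reached multiple(s) of 5: 20 -> fragment 4 completed (4 total).
Step 4: advance 1 -> fork_pos = 21 + 1 = 22. Next multiple of 5 is 25 (not reached); still 4 fragment(s).
Step 5: advance 4 -> fork_pos = 22 + 4 = 26. Reached multiple(s) of 5: 25 -> fragment 5 completed (5 total).
Check: final fork_pos = 26; the multiples of 5 that are <= 26 are 5..25 -> 26 // 5 = 5 completed fragment(s).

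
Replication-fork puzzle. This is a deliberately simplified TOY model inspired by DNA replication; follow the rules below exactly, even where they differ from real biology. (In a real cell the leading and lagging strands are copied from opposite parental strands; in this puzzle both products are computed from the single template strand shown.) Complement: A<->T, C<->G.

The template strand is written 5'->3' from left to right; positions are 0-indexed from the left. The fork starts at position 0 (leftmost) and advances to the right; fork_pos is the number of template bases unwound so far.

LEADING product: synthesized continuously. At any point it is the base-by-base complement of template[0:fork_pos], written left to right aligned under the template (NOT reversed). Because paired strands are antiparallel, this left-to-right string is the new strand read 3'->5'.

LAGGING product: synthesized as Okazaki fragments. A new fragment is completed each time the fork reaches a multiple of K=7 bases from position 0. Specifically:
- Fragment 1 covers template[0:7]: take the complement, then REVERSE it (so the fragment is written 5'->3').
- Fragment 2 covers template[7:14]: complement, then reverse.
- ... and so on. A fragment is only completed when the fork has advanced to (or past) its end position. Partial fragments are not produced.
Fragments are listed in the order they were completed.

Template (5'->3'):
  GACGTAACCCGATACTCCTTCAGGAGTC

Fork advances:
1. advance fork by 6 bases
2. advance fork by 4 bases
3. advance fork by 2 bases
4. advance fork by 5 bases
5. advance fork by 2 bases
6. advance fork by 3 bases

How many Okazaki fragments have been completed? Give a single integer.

Answer: 3

Derivation:
Step 1: advance 6 -> fork_pos = 0 + 6 = 6. Next multiple of 7 is 7 (not reached); still 0 fragment(s).
Step 2: advance 4 -> fork_pos = 6 + 4 = 10. Reached multiple(s) of 7: 7 -> fragment 1 completed (1 total).
Step 3: advance 2 -> fork_pos = 10 + 2 = 12. Next multiple of 7 is 14 (not reached); still 1 fragment(s).
Step 4: advance 5 -> fork_pos = 12 + 5 = 17. Reached multiple(s) of 7: 14 -> fragment 2 completed (2 total).
Step 5: advance 2 -> fork_pos = 17 + 2 = 19. Next multiple of 7 is 21 (not reached); still 2 fragment(s).
Step 6: advance 3 -> fork_pos = 19 + 3 = 22. Reached multiple(s) of 7: 21 -> fragment 3 completed (3 total).
Check: final fork_pos = 22; the multiples of 7 that are <= 22 are 7..21 -> 22 // 7 = 3 completed fragment(s).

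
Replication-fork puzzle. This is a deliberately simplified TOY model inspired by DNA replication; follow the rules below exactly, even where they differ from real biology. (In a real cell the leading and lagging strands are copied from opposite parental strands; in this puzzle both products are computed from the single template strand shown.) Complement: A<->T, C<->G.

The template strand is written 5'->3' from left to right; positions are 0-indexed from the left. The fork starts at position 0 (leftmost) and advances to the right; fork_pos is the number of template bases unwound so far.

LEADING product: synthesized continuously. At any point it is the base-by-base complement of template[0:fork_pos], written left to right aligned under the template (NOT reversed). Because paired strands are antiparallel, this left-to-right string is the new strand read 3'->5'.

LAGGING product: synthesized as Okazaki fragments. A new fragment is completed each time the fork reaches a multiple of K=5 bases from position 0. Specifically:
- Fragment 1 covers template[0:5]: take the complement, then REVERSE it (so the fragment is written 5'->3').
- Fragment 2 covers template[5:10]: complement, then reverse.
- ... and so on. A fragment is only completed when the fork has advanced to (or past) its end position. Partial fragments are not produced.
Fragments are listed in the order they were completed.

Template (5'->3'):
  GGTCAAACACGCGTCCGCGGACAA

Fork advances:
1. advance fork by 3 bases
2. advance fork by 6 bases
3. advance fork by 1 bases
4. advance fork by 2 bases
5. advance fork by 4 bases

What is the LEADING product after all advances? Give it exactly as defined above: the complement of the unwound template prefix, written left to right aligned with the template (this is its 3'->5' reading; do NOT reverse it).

Answer: CCAGTTTGTGCGCAGG

Derivation:
Step 1: advance 3 -> fork_pos = 0 + 3 = 3.
Step 2: advance 6 -> fork_pos = 3 + 6 = 9.
Step 3: advance 1 -> fork_pos = 9 + 1 = 10.
Step 4: advance 2 -> fork_pos = 10 + 2 = 12.
Step 5: advance 4 -> fork_pos = 12 + 4 = 16.
Unwound prefix: template[0:16] = GGTCAAACACGCGTCC
Complement it base by base (A<->T, C<->G), keeping left-to-right order:
  [0:5] GGTCA -> CCAGT
  [5:10] AACAC -> TTGTG
  [10:15] GCGTC -> CGCAG
  [15:16] C -> G
Concatenate: CCAGTTTGTGCGCAGG (length 16; written aligned with the template, i.e. 3'->5').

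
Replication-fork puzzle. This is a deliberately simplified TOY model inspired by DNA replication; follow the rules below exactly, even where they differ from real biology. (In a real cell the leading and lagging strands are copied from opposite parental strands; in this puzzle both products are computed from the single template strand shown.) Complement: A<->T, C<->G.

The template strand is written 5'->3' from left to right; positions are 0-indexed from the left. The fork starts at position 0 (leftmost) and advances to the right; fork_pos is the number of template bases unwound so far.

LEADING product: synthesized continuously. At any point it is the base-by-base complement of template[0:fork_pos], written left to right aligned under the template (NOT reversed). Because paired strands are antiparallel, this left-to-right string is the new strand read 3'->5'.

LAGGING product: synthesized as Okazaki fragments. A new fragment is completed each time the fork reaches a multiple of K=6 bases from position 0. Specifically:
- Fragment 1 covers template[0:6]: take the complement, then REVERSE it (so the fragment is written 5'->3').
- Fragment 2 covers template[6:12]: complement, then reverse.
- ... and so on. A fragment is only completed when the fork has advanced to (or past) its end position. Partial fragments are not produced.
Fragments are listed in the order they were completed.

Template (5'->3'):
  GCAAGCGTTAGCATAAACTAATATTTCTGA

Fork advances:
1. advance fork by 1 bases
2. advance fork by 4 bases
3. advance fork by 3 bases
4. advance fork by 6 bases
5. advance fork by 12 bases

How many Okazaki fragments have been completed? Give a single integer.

Step 1: advance 1 -> fork_pos = 0 + 1 = 1. Next multiple of 6 is 6 (not reached); still 0 fragment(s).
Step 2: advance 4 -> fork_pos = 1 + 4 = 5. Next multiple of 6 is 6 (not reached); still 0 fragment(s).
Step 3: advance 3 -> fork_pos = 5 + 3 = 8. Reached multiple(s) of 6: 6 -> fragment 1 completed (1 total).
Step 4: advance 6 -> fork_pos = 8 + 6 = 14. Reached multiple(s) of 6: 12 -> fragment 2 completed (2 total).
Step 5: advance 12 -> fork_pos = 14 + 12 = 26. Reached multiple(s) of 6: 18, 24 -> fragments 3-4 completed (4 total).
Check: final fork_pos = 26; the multiples of 6 that are <= 26 are 6..24 -> 26 // 6 = 4 completed fragment(s).

Answer: 4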